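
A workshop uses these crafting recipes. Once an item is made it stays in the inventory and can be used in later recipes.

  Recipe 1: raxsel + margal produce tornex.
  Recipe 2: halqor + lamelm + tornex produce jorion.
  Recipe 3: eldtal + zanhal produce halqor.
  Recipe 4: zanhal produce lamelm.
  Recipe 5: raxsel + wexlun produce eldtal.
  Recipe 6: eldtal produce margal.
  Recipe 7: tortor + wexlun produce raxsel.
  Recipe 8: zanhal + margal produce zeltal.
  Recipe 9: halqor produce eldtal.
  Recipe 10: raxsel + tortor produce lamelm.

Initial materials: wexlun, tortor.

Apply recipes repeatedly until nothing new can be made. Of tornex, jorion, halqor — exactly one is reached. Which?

tornex

Using Recipe 7, tortor and wexlun make raxsel.
raxsel + wexlun → eldtal (Recipe 5).
Using Recipe 6, eldtal makes margal.
Using Recipe 1, raxsel and margal make tornex.
halqor would need eldtal and zanhal (Recipe 3), but zanhal is never obtained. jorion would need halqor, lamelm, and tornex (Recipe 2), but halqor is never obtained.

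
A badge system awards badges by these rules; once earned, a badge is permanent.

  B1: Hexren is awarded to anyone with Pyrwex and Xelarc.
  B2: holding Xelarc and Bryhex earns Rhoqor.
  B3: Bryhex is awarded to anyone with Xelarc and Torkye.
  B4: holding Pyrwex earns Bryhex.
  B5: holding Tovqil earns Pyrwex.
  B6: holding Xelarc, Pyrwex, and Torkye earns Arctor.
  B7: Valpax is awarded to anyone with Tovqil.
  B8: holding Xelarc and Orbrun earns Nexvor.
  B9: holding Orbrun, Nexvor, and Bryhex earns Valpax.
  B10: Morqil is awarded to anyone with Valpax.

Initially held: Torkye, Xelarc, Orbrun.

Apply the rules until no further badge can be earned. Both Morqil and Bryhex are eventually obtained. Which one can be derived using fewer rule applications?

Bryhex

Bryhex: With Xelarc and Torkye, Bryhex is earned (B3). [1 rule application]
Morqil: With Xelarc and Orbrun, Nexvor is earned (B8). With Xelarc and Torkye, Bryhex is earned (B3). With Orbrun, Nexvor, and Bryhex, Valpax is earned (B9). With Valpax, Morqil is earned (B10). [4 rule applications]
Bryhex needs fewer.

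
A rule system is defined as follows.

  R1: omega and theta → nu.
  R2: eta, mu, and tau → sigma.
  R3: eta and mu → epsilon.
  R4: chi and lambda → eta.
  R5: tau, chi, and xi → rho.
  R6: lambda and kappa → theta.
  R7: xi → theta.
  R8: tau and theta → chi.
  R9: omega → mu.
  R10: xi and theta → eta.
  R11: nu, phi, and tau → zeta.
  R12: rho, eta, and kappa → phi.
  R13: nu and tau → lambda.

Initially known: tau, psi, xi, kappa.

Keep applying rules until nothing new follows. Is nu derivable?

No

nu would need omega and theta (R1), but omega is never established.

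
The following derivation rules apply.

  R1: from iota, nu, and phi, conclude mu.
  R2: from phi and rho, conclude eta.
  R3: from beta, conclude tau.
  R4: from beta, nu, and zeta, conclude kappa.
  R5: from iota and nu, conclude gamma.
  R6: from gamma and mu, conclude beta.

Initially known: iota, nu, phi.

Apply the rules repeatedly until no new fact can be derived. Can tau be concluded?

Yes

From iota and nu, R5 gives gamma.
From iota, nu, and phi, R1 gives mu.
From gamma and mu, R6 gives beta.
From beta, R3 gives tau.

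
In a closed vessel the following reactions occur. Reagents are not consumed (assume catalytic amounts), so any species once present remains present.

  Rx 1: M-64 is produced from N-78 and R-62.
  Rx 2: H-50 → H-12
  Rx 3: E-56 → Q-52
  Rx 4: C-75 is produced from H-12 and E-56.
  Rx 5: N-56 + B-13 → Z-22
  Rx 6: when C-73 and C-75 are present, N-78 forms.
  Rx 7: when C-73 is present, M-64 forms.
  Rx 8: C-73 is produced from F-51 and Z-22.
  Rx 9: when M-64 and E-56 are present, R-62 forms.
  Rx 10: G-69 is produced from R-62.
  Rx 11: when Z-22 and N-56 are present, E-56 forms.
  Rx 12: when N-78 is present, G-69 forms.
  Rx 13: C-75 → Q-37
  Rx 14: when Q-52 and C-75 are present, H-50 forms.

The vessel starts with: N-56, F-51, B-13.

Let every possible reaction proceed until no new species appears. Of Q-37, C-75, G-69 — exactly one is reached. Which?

N-56 and B-13 present → Z-22 forms (Rx 5).
Z-22 and N-56 present → E-56 forms (Rx 11).
F-51 and Z-22 present → C-73 forms (Rx 8).
C-73 present → M-64 forms (Rx 7).
M-64 and E-56 present → R-62 forms (Rx 9).
R-62 present → G-69 forms (Rx 10).
C-75 would need H-12 and E-56 (Rx 4), but H-12 never forms. Q-37 would need C-75 (Rx 13), but C-75 never forms.

G-69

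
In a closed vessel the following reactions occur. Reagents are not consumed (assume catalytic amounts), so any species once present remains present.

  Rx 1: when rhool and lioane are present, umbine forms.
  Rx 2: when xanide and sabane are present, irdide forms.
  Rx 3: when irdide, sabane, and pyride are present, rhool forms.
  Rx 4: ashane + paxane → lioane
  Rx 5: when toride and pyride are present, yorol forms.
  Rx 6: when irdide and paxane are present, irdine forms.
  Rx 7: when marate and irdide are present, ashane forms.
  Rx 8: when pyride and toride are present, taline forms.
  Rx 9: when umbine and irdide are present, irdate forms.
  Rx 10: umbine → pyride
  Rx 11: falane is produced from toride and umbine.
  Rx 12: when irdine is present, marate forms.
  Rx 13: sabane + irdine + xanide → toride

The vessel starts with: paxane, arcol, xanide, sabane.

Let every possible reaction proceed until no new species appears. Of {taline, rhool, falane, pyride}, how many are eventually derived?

taline would need pyride and toride (Rx 8), but pyride never forms.
rhool would need irdide, sabane, and pyride (Rx 3), but pyride never forms.
falane would need toride and umbine (Rx 11), but umbine never forms.
pyride would need umbine (Rx 10), but umbine never forms.
None of the 4 are reached.

0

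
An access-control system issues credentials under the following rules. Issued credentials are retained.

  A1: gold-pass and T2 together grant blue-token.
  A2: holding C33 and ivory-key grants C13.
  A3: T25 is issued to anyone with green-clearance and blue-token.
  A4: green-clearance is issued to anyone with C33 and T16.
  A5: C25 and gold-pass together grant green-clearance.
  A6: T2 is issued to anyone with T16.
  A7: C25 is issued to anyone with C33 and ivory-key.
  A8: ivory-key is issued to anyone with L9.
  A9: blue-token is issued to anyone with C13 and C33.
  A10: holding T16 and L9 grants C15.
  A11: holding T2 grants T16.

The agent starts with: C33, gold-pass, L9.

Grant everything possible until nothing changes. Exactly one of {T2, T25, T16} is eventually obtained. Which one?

T25

Holding L9 grants ivory-key (A8).
Holding C33 and ivory-key grants C25 (A7).
Holding C33 and ivory-key grants C13 (A2).
Holding C25 and gold-pass grants green-clearance (A5).
Holding C13 and C33 grants blue-token (A9).
Holding green-clearance and blue-token grants T25 (A3).
T2 would need T16 (A6), but T16 is never granted. T16 would need T2 (A11), but T2 is never granted.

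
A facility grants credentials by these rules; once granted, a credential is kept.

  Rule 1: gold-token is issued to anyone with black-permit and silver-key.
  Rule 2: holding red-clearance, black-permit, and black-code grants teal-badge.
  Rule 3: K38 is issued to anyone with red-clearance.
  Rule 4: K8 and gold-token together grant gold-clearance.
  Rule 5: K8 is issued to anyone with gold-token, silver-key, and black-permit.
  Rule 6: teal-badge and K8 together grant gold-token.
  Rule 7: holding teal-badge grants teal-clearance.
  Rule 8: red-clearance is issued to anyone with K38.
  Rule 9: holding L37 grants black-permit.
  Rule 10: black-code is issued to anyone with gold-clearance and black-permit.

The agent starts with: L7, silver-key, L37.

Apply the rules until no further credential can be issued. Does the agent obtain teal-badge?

No

teal-badge would need red-clearance, black-permit, and black-code (Rule 2), but red-clearance is never granted.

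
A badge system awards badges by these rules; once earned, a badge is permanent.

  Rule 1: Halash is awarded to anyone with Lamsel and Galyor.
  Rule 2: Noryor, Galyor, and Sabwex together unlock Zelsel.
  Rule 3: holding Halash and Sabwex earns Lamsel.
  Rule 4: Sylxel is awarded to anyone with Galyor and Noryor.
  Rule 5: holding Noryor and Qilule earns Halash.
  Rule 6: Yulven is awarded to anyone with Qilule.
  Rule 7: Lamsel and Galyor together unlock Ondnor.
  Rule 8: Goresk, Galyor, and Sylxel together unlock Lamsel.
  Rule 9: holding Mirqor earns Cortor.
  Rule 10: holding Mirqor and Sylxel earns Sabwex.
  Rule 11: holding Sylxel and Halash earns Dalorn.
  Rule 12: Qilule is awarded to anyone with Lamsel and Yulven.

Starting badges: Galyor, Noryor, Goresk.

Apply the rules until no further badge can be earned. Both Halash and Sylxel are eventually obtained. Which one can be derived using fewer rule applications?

Sylxel: With Galyor and Noryor, Sylxel is earned (Rule 4). [1 rule application]
Halash: With Galyor and Noryor, Sylxel is earned (Rule 4). With Goresk, Galyor, and Sylxel, Lamsel is earned (Rule 8). With Lamsel and Galyor, Halash is earned (Rule 1). [3 rule applications]
Sylxel needs fewer.

Sylxel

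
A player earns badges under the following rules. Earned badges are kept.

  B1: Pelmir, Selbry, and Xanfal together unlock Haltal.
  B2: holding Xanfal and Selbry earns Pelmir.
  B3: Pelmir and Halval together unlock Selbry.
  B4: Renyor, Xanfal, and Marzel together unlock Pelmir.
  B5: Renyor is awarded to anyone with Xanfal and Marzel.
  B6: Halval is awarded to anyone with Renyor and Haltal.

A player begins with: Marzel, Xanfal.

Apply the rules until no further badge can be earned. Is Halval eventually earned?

Halval would need Renyor and Haltal (B6), but Haltal is never earned.

No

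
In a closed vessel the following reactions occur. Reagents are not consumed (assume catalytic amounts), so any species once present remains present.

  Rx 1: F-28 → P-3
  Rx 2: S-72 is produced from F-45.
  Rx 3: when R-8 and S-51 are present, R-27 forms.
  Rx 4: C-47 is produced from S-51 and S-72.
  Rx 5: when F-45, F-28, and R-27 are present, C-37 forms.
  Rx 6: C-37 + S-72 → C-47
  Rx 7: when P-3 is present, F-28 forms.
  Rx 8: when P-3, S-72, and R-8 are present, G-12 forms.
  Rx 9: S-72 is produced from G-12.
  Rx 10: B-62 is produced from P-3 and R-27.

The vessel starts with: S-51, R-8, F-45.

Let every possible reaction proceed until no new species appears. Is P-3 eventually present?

No

P-3 would need F-28 (Rx 1), but F-28 never forms.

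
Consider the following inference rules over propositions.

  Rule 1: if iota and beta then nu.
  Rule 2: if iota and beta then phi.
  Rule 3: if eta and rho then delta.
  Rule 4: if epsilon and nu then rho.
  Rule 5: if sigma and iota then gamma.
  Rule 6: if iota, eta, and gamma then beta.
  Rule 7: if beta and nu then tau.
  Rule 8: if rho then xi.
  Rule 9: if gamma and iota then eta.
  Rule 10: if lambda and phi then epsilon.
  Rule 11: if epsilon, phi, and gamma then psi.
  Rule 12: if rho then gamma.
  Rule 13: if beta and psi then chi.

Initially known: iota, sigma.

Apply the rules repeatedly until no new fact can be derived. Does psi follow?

No

psi would need epsilon, phi, and gamma (Rule 11), but epsilon is never established.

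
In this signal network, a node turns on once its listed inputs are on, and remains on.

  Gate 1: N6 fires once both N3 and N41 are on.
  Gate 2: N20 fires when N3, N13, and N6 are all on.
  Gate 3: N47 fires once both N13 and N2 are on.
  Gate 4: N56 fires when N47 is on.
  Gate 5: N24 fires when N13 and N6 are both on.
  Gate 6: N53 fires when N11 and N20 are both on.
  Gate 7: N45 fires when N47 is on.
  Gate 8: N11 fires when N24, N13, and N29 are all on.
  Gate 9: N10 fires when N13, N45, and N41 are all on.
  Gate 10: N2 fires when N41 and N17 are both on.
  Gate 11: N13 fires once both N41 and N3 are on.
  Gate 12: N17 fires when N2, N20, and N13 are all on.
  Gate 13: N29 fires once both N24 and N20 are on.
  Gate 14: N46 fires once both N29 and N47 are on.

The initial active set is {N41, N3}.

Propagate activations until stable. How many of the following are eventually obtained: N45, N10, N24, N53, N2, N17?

2

Gate 11: N41 and N3 on → N13 on.
Gate 1: N3 and N41 on → N6 on.
N3, N13, and N6 are on, so N20 fires (Gate 2).
Gate 5: N13 and N6 on → N24 on.
Gate 13: N24 and N20 on → N29 on.
N24, N13, and N29 are on, so N11 fires (Gate 8).
Gate 6: N11 and N20 on → N53 on.
N45 would need N47 (Gate 7), but N47 never turns on.
N10 would need N13, N45, and N41 (Gate 9), but N45 never turns on.
N24: reached.
N53: reached.
N2 would need N41 and N17 (Gate 10), but N17 never turns on.
N17 would need N2, N20, and N13 (Gate 12), but N2 never turns on.
Reached: N24 and N53 — 2 of the 6.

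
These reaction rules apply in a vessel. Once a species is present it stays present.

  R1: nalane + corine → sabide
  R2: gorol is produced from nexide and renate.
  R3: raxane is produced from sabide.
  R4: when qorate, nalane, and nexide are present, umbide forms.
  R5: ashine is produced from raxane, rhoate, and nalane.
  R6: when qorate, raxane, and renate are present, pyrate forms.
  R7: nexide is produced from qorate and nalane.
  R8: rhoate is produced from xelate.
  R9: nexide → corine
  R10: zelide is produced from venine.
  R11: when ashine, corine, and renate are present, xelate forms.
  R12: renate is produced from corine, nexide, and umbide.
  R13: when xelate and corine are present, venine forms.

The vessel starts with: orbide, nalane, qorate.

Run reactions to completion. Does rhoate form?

rhoate would need xelate (R8), but xelate never forms.

No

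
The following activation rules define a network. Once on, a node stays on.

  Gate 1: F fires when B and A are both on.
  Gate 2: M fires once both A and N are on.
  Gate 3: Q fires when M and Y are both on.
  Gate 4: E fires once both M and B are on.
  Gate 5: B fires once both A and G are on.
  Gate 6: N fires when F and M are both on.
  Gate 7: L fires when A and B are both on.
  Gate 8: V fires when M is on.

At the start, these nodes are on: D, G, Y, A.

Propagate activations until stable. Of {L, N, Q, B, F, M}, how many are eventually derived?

3

Gate 5: A and G on → B on.
Gate 1: B and A on → F on.
A and B are on, so L fires (Gate 7).
L: reached.
N would need F and M (Gate 6), but M never turns on.
Q would need M and Y (Gate 3), but M never turns on.
B: reached.
F: reached.
M would need A and N (Gate 2), but N never turns on.
Reached: L, B, and F — 3 of the 6.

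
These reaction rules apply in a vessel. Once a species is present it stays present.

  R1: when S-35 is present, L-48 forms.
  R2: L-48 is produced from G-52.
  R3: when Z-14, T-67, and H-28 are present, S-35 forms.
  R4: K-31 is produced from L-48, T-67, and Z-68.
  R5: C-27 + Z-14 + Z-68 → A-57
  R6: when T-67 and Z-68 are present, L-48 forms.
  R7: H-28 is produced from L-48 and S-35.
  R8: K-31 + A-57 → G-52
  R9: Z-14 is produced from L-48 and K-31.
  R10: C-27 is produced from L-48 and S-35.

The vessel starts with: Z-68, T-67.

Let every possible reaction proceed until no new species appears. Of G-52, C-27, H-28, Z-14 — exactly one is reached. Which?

T-67 and Z-68 present → L-48 forms (R6).
L-48, T-67, and Z-68 present → K-31 forms (R4).
L-48 and K-31 present → Z-14 forms (R9).
G-52 would need K-31 and A-57 (R8), but A-57 never forms. C-27 would need L-48 and S-35 (R10), but S-35 never forms. H-28 would need L-48 and S-35 (R7), but S-35 never forms.

Z-14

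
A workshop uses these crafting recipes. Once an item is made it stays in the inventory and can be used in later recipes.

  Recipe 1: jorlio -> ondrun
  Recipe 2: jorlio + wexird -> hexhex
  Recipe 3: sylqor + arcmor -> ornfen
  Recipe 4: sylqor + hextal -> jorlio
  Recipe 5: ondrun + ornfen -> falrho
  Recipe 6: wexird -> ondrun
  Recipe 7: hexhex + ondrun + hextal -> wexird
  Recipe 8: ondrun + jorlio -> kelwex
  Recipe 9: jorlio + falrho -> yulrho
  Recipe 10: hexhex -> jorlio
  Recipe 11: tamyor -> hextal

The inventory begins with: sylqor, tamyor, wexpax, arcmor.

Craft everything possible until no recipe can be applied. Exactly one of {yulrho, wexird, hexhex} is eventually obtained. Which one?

sylqor + arcmor -> ornfen (Recipe 3).
Using Recipe 11, tamyor makes hextal.
Using Recipe 4, sylqor and hextal make jorlio.
Using Recipe 1, jorlio makes ondrun.
Using Recipe 5, ondrun and ornfen make falrho.
jorlio + falrho -> yulrho (Recipe 9).
wexird would need hexhex, ondrun, and hextal (Recipe 7), but hexhex is never obtained. hexhex would need jorlio and wexird (Recipe 2), but wexird is never obtained.

yulrho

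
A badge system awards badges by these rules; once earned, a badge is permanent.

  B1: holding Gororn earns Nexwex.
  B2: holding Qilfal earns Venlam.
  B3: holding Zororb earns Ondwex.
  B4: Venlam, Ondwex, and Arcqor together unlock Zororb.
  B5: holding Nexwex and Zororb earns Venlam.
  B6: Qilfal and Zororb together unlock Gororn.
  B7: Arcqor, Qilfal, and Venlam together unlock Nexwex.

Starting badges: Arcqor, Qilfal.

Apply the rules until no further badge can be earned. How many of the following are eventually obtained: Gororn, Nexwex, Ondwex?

With Qilfal, Venlam is earned (B2).
With Arcqor, Qilfal, and Venlam, Nexwex is earned (B7).
Gororn would need Qilfal and Zororb (B6), but Zororb is never earned.
Nexwex: reached.
Ondwex would need Zororb (B3), but Zororb is never earned.
Reached: Nexwex — 1 of the 3.

1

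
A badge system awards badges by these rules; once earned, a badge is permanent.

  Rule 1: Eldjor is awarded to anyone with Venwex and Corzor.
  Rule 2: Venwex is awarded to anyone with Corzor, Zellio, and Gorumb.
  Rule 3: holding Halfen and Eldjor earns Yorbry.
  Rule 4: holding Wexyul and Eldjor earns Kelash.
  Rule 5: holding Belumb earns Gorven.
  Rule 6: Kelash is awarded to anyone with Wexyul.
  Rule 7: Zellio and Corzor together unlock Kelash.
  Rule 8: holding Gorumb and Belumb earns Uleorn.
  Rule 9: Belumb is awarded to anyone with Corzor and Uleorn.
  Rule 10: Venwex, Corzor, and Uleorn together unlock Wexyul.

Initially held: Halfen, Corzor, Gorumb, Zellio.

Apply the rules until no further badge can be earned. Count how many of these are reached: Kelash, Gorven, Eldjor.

With Zellio and Corzor, Kelash is earned (Rule 7).
With Corzor, Zellio, and Gorumb, Venwex is earned (Rule 2).
With Venwex and Corzor, Eldjor is earned (Rule 1).
Kelash: reached.
Gorven would need Belumb (Rule 5), but Belumb is never earned.
Eldjor: reached.
Reached: Kelash and Eldjor — 2 of the 3.

2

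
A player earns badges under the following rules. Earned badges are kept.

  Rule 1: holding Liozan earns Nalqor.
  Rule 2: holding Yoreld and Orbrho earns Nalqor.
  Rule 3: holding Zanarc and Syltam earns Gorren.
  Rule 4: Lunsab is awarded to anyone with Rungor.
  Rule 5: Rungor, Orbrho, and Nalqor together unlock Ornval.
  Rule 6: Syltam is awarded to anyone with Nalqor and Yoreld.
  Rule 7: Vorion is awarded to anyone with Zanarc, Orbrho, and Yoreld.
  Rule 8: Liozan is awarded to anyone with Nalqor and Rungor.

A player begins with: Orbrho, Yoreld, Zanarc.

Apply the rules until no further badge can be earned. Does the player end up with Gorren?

Yes

With Yoreld and Orbrho, Nalqor is earned (Rule 2).
With Nalqor and Yoreld, Syltam is earned (Rule 6).
With Zanarc and Syltam, Gorren is earned (Rule 3).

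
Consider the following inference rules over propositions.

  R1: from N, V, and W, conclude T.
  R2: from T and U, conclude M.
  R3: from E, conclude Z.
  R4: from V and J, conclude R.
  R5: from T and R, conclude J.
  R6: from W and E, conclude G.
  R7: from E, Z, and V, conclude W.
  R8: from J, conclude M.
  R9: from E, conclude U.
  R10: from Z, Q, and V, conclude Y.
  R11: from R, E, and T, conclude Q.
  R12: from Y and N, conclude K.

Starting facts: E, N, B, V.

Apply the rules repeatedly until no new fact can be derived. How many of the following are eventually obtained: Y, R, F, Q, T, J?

From E, R3 gives Z.
E, Z, and V hold, so W follows (R7).
N, V, and W hold, so T follows (R1).
Y would need Z, Q, and V (R10), but Q is never established.
R would need V and J (R4), but J is never established.
No rule produces F, and it is not given.
Q would need R, E, and T (R11), but R is never established.
T: reached.
J would need T and R (R5), but R is never established.
Reached: T — 1 of the 6.

1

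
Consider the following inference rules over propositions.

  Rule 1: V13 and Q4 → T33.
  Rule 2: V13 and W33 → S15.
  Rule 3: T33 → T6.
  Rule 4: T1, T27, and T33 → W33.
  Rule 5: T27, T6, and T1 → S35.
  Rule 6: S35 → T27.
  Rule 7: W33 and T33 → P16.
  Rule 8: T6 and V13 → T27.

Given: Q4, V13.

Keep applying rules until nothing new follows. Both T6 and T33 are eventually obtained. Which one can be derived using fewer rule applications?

T33

T33: V13 and Q4 hold, so T33 follows (Rule 1). [1 rule application]
T6: From V13 and Q4, Rule 1 gives T33. From T33, Rule 3 gives T6. [2 rule applications]
T33 needs fewer.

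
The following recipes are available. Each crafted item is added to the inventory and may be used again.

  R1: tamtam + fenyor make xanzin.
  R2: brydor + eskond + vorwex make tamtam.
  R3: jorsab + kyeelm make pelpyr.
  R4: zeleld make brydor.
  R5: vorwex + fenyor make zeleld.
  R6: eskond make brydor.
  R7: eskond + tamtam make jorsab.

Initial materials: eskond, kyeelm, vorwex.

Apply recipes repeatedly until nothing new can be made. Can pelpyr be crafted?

eskond → brydor (R6).
brydor + eskond + vorwex → tamtam (R2).
Using R7, eskond and tamtam make jorsab.
jorsab + kyeelm → pelpyr (R3).

Yes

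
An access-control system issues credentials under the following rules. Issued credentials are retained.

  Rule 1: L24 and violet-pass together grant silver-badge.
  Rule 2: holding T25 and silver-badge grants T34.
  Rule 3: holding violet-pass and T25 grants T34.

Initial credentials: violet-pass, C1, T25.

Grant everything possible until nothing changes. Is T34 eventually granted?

Yes

Holding violet-pass and T25 grants T34 (Rule 3).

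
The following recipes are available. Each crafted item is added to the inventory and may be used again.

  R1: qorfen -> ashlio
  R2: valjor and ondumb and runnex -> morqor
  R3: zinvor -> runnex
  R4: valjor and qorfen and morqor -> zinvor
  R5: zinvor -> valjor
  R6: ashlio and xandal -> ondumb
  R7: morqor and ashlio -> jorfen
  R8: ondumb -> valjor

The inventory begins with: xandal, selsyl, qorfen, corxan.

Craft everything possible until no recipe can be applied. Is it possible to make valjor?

Yes

qorfen -> ashlio (R1).
ashlio and xandal -> ondumb (R6).
ondumb -> valjor (R8).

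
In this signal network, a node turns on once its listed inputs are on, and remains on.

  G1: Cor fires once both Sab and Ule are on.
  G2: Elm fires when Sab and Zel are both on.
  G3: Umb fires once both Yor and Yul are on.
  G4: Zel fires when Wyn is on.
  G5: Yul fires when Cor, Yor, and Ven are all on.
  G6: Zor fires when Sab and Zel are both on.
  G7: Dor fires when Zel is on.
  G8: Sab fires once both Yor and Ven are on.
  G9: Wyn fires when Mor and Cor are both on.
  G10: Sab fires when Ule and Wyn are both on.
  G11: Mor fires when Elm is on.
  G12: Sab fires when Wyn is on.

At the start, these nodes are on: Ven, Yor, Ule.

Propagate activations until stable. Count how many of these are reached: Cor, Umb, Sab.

Yor and Ven are on, so Sab fires (G8).
Sab and Ule are on, so Cor fires (G1).
Cor, Yor, and Ven are on, so Yul fires (G5).
G3: Yor and Yul on → Umb on.
Cor: reached.
Umb: reached.
Sab: reached.
All 3 are reached.

3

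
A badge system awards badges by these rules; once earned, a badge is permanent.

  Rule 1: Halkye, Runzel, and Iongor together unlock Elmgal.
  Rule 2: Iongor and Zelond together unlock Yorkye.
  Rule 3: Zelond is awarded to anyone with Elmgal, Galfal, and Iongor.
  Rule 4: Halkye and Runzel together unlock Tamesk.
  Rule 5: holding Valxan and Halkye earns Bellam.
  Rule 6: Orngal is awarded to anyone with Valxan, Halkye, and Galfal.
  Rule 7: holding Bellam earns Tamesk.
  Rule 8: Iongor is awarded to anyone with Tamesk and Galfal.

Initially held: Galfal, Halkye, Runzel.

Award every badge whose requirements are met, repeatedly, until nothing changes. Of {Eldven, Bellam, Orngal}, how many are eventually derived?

No rule produces Eldven, and it is not given.
Bellam would need Valxan and Halkye (Rule 5), but Valxan is never earned.
Orngal would need Valxan, Halkye, and Galfal (Rule 6), but Valxan is never earned.
None of the 3 are reached.

0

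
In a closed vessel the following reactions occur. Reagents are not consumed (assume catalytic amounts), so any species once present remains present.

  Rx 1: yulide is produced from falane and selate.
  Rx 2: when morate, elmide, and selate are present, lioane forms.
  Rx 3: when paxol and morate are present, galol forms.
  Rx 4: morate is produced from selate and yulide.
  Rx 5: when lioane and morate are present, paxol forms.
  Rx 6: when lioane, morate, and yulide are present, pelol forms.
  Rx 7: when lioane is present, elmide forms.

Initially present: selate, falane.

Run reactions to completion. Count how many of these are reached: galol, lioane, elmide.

galol would need paxol and morate (Rx 3), but paxol never forms.
lioane would need morate, elmide, and selate (Rx 2), but elmide never forms.
elmide would need lioane (Rx 7), but lioane never forms.
None of the 3 are reached.

0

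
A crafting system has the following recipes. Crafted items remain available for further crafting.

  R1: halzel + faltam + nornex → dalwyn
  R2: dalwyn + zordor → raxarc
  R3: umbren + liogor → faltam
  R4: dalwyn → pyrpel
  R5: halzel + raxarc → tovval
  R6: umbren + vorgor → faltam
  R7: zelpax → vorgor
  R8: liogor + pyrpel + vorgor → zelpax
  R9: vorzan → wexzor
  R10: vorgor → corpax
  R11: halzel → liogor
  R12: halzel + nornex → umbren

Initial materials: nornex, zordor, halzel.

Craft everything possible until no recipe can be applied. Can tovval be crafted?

halzel + nornex → umbren (R12).
Using R11, halzel makes liogor.
Using R3, umbren and liogor make faltam.
Using R1, halzel, faltam, and nornex make dalwyn.
Using R2, dalwyn and zordor make raxarc.
Using R5, halzel and raxarc make tovval.

Yes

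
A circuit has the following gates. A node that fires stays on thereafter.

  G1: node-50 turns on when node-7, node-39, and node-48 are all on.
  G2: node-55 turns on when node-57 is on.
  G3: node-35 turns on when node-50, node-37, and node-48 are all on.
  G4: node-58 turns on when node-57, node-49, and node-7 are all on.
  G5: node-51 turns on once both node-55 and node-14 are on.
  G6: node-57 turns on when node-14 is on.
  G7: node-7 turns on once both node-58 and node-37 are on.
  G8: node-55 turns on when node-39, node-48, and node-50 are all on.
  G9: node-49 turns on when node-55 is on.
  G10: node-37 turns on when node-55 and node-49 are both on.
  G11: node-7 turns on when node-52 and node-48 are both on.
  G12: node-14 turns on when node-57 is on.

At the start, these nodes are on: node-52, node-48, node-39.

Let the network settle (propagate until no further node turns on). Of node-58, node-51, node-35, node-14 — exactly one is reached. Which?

node-35

node-52 and node-48 are on, so node-7 turns on (G11).
node-7, node-39, and node-48 are on, so node-50 turns on (G1).
node-39, node-48, and node-50 are on, so node-55 turns on (G8).
G9: node-55 on → node-49 on.
G10: node-55 and node-49 on → node-37 on.
node-50, node-37, and node-48 are on, so node-35 turns on (G3).
node-14 would need node-57 (G12), but node-57 never turns on. node-58 would need node-57, node-49, and node-7 (G4), but node-57 never turns on. node-51 would need node-55 and node-14 (G5), but node-14 never turns on.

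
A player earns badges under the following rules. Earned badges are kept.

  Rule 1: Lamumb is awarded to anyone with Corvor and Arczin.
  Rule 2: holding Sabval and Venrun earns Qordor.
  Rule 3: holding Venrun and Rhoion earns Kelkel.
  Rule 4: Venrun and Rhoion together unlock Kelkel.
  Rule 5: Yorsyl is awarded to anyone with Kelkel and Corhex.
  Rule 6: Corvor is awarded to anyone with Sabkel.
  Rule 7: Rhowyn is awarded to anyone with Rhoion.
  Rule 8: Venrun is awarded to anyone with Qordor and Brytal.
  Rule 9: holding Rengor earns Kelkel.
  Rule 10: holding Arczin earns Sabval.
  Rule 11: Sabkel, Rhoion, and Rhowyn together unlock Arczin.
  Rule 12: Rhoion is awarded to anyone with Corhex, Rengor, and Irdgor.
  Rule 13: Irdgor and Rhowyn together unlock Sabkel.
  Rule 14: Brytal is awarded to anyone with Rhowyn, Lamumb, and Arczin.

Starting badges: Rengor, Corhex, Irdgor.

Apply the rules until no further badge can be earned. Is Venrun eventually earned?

No

Venrun would need Qordor and Brytal (Rule 8), but Qordor is never earned.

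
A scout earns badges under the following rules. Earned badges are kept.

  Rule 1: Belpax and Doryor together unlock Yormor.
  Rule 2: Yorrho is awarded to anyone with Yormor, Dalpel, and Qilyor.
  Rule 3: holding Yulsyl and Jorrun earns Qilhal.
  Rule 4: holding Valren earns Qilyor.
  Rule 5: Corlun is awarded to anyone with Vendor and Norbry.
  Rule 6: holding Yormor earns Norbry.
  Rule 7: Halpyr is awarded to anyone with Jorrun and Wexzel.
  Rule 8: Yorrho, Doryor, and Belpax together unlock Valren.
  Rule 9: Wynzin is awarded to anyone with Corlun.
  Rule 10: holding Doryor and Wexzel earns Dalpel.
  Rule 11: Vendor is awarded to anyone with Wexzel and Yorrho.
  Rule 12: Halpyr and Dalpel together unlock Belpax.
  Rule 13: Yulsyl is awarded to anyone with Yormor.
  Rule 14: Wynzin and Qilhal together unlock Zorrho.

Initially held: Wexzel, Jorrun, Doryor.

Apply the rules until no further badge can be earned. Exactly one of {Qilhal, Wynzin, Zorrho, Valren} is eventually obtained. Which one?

With Jorrun and Wexzel, Halpyr is earned (Rule 7).
With Doryor and Wexzel, Dalpel is earned (Rule 10).
With Halpyr and Dalpel, Belpax is earned (Rule 12).
With Belpax and Doryor, Yormor is earned (Rule 1).
With Yormor, Yulsyl is earned (Rule 13).
With Yulsyl and Jorrun, Qilhal is earned (Rule 3).
Wynzin would need Corlun (Rule 9), but Corlun is never earned. Valren would need Yorrho, Doryor, and Belpax (Rule 8), but Yorrho is never earned. Zorrho would need Wynzin and Qilhal (Rule 14), but Wynzin is never earned.

Qilhal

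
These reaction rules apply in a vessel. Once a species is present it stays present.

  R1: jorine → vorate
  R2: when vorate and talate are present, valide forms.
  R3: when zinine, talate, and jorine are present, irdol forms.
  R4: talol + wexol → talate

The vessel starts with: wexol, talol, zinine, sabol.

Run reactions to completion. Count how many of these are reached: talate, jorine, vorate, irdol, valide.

talol and wexol present → talate forms (R4).
talate: reached.
No rule produces jorine, and it is not given.
vorate would need jorine (R1), but jorine never forms.
irdol would need zinine, talate, and jorine (R3), but jorine never forms.
valide would need vorate and talate (R2), but vorate never forms.
Reached: talate — 1 of the 5.

1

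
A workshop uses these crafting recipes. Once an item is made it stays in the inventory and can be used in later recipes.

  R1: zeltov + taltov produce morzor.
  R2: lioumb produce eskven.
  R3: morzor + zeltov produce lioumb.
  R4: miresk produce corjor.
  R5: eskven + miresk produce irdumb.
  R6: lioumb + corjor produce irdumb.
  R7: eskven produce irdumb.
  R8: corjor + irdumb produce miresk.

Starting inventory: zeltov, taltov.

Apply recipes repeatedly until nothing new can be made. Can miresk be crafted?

miresk would need corjor and irdumb (R8), but corjor is never obtained.

No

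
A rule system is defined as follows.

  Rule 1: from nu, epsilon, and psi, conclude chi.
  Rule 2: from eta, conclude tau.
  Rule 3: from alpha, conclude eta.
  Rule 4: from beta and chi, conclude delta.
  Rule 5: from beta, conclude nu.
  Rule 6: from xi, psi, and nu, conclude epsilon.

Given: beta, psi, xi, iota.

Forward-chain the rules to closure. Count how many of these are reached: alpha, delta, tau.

beta holds, so nu follows (Rule 5).
xi, psi, and nu hold, so epsilon follows (Rule 6).
From nu, epsilon, and psi, Rule 1 gives chi.
beta and chi hold, so delta follows (Rule 4).
No rule produces alpha, and it is not given.
delta: reached.
tau would need eta (Rule 2), but eta is never established.
Reached: delta — 1 of the 3.

1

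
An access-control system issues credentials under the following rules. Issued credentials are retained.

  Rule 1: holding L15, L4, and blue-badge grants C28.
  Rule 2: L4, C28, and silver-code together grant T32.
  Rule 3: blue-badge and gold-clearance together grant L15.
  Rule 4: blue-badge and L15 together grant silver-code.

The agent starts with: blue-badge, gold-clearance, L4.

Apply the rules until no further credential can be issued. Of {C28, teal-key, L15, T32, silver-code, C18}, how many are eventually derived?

4

Holding blue-badge and gold-clearance grants L15 (Rule 3).
Holding blue-badge and L15 grants silver-code (Rule 4).
Holding L15, L4, and blue-badge grants C28 (Rule 1).
Holding L4, C28, and silver-code grants T32 (Rule 2).
C28: reached.
No rule produces teal-key, and it is not given.
L15: reached.
T32: reached.
silver-code: reached.
No rule produces C18, and it is not given.
Reached: C28, L15, T32, and silver-code — 4 of the 6.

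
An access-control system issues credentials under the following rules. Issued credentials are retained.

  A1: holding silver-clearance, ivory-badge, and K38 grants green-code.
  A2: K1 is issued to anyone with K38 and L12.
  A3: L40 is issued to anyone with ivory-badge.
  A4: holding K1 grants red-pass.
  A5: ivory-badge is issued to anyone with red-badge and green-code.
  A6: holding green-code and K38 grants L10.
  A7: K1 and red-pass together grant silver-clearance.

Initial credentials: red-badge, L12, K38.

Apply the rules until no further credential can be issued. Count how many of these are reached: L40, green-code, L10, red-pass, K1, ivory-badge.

2

Holding K38 and L12 grants K1 (A2).
Holding K1 grants red-pass (A4).
L40 would need ivory-badge (A3), but ivory-badge is never granted.
green-code would need silver-clearance, ivory-badge, and K38 (A1), but ivory-badge is never granted.
L10 would need green-code and K38 (A6), but green-code is never granted.
red-pass: reached.
K1: reached.
ivory-badge would need red-badge and green-code (A5), but green-code is never granted.
Reached: red-pass and K1 — 2 of the 6.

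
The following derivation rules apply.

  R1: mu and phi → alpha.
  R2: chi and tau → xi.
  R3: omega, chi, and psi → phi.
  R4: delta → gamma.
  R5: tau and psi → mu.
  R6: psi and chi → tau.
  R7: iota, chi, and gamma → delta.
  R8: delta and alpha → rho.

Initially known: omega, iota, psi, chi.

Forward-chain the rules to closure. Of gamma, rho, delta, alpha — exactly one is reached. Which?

From psi and chi, R6 gives tau.
From omega, chi, and psi, R3 gives phi.
tau and psi hold, so mu follows (R5).
mu and phi hold, so alpha follows (R1).
delta would need iota, chi, and gamma (R7), but gamma is never established. rho would need delta and alpha (R8), but delta is never established. gamma would need delta (R4), but delta is never established.

alpha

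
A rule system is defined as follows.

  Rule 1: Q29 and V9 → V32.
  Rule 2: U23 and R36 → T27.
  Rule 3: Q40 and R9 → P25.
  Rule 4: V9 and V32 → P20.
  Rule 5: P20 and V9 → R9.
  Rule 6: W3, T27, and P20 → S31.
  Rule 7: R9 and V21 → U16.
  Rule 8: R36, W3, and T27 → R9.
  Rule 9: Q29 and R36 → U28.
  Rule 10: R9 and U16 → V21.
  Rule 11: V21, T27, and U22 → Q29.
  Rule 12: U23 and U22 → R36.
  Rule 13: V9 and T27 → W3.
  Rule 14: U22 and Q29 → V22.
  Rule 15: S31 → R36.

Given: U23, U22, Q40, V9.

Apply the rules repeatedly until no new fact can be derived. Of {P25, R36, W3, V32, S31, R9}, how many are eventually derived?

From U23 and U22, Rule 12 gives R36.
U23 and R36 hold, so T27 follows (Rule 2).
From V9 and T27, Rule 13 gives W3.
From R36, W3, and T27, Rule 8 gives R9.
From Q40 and R9, Rule 3 gives P25.
P25: reached.
R36: reached.
W3: reached.
V32 would need Q29 and V9 (Rule 1), but Q29 is never established.
S31 would need W3, T27, and P20 (Rule 6), but P20 is never established.
R9: reached.
Reached: P25, R36, W3, and R9 — 4 of the 6.

4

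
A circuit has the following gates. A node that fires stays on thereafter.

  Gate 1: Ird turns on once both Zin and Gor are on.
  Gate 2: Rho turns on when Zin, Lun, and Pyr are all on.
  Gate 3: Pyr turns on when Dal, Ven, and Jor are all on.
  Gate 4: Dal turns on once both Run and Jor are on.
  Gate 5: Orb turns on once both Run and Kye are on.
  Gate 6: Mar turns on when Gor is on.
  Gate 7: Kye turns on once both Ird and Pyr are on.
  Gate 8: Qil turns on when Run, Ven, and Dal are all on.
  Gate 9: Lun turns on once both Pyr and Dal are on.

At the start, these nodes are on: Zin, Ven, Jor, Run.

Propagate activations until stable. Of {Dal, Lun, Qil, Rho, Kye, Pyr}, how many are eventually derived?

Gate 4: Run and Jor on → Dal on.
Gate 8: Run, Ven, and Dal on → Qil on.
Gate 3: Dal, Ven, and Jor on → Pyr on.
Pyr and Dal are on, so Lun turns on (Gate 9).
Zin, Lun, and Pyr are on, so Rho turns on (Gate 2).
Dal: reached.
Lun: reached.
Qil: reached.
Rho: reached.
Kye would need Ird and Pyr (Gate 7), but Ird never turns on.
Pyr: reached.
Reached: Dal, Lun, Qil, Rho, and Pyr — 5 of the 6.

5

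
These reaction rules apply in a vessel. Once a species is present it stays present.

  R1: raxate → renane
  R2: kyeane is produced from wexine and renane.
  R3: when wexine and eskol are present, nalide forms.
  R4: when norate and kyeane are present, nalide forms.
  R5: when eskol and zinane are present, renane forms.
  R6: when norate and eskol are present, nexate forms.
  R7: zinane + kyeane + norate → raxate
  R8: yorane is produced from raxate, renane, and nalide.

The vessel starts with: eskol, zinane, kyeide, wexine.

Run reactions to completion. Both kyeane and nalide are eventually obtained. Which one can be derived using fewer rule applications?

nalide: wexine and eskol present → nalide forms (R3). [1 rule application]
kyeane: eskol and zinane present → renane forms (R5). wexine and renane present → kyeane forms (R2). [2 rule applications]
nalide needs fewer.

nalide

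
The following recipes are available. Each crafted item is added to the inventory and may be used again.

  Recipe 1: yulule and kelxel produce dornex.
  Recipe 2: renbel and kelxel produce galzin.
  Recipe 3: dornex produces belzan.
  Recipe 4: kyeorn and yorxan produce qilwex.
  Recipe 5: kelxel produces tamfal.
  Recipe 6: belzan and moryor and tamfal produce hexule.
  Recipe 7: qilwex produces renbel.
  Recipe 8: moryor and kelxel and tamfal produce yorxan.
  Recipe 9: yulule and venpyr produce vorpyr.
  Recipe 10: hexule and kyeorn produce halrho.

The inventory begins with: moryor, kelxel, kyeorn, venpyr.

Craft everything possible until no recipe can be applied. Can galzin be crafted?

Using Recipe 5, kelxel makes tamfal.
Using Recipe 8, moryor, kelxel, and tamfal make yorxan.
Using Recipe 4, kyeorn and yorxan make qilwex.
Using Recipe 7, qilwex makes renbel.
Using Recipe 2, renbel and kelxel make galzin.

Yes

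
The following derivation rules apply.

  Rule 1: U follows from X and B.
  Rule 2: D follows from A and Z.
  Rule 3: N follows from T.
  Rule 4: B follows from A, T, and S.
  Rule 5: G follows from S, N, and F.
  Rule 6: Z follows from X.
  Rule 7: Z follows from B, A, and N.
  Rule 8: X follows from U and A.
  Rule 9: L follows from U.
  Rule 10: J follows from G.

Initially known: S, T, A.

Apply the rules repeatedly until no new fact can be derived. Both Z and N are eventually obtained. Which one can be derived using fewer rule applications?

N

N: T holds, so N follows (Rule 3). [1 rule application]
Z: A, T, and S hold, so B follows (Rule 4). From T, Rule 3 gives N. From B, A, and N, Rule 7 gives Z. [3 rule applications]
N needs fewer.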